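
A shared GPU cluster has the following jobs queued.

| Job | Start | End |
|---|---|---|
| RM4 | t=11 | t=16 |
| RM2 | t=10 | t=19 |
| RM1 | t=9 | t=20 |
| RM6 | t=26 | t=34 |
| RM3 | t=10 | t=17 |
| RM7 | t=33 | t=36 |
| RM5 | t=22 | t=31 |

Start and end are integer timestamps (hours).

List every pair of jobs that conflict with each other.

Two intervals overlap when each starts before the other ends.
Sorted by start: RM1, RM2, RM3, RM4, RM5, RM6, RM7.
RM2 starts before RM1 ends → RM1 and RM2 overlap.
RM3 starts before RM1 ends → RM1 and RM3 overlap.
RM4 starts before RM1 ends → RM1 and RM4 overlap.
RM5 starts after RM1 ends; RM1 is clear from here.
RM3 starts before RM2 ends → RM2 and RM3 overlap.
RM4 starts before RM2 ends → RM2 and RM4 overlap.
RM5 starts after RM2 ends; RM2 is clear from here.
RM4 starts before RM3 ends → RM3 and RM4 overlap.
RM5 starts after RM3 ends; RM3 is clear from here.
RM5 starts after RM4 ends; RM4 is clear from here.
RM6 starts before RM5 ends → RM5 and RM6 overlap.
RM7 starts after RM5 ends.
RM7 starts before RM6 ends → RM6 and RM7 overlap.

RM1 & RM2, RM1 & RM3, RM1 & RM4, RM2 & RM3, RM2 & RM4, RM3 & RM4, RM5 & RM6, RM6 & RM7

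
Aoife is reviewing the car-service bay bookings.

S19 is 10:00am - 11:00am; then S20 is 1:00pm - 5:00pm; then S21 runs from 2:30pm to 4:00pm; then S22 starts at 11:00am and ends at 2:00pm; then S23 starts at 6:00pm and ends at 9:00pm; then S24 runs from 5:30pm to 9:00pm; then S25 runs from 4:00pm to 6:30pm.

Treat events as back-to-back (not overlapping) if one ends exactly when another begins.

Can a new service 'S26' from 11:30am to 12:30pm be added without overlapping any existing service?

S19: ends 11:00am at or before S26 starts 11:30am → clear.
S22: starts 11:00am before S26 ends 12:30pm, and ends 2:00pm after S26 starts 11:30am → overlap.
S20: starts 1:00pm at or after S26 ends 12:30pm → clear.
S21: starts 2:30pm at or after S26 ends 12:30pm → clear.
S25: starts 4:00pm at or after S26 ends 12:30pm → clear.
S24: starts 5:30pm at or after S26 ends 12:30pm → clear.
S23: starts 6:00pm at or after S26 ends 12:30pm → clear.
S26 overlaps S22.

No — it overlaps S22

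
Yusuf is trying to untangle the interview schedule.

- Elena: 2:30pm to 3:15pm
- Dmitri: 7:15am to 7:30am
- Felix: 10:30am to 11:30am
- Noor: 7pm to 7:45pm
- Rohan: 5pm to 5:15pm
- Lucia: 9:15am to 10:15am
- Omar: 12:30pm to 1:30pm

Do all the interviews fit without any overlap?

Sorted by start: Dmitri, Lucia, Felix, Omar, Elena, Rohan, Noor.
Lucia starts after Dmitri ends, so Dmitri has no further overlaps.
Felix starts after Lucia ends, so Lucia has no further overlaps.
Omar starts after Felix ends, so Felix has no further overlaps.
Elena starts after Omar ends, so Omar has no further overlaps.
Rohan starts after Elena ends, so Elena has no further overlaps.
Noor starts after Rohan ends.
Every pair is clear; the schedule has no overlaps.

Yes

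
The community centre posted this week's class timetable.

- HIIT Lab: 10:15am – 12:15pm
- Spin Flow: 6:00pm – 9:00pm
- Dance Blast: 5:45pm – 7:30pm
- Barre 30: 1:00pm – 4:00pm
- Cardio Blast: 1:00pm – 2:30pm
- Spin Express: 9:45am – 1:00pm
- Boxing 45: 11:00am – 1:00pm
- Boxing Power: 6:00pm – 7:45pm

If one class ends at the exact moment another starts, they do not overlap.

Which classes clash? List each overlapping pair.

Barre 30 & Cardio Blast, Boxing 45 & HIIT Lab, Boxing 45 & Spin Express, Boxing Power & Dance Blast, Boxing Power & Spin Flow, Dance Blast & Spin Flow, HIIT Lab & Spin Express

Sorted by start: Spin Express, HIIT Lab, Boxing 45, Cardio Blast, Barre 30, Dance Blast, Boxing Power, Spin Flow.
HIIT Lab starts before Spin Express ends → Spin Express and HIIT Lab overlap.
Boxing 45 starts before Spin Express ends → Spin Express and Boxing 45 overlap.
Cardio Blast starts exactly when Spin Express ends (back-to-back, no overlap), so nothing later overlaps Spin Express either.
Boxing 45 starts before HIIT Lab ends → HIIT Lab and Boxing 45 overlap.
Cardio Blast starts after HIIT Lab ends, so nothing later overlaps HIIT Lab either.
Cardio Blast starts exactly when Boxing 45 ends (back-to-back, no overlap), so nothing later overlaps Boxing 45 either.
Barre 30 starts before Cardio Blast ends → Cardio Blast and Barre 30 overlap.
Dance Blast starts after Cardio Blast ends, so nothing later overlaps Cardio Blast either.
Dance Blast starts after Barre 30 ends, so nothing later overlaps Barre 30 either.
Boxing Power starts before Dance Blast ends → Dance Blast and Boxing Power overlap.
Spin Flow starts before Dance Blast ends → Dance Blast and Spin Flow overlap.
Spin Flow starts before Boxing Power ends → Boxing Power and Spin Flow overlap.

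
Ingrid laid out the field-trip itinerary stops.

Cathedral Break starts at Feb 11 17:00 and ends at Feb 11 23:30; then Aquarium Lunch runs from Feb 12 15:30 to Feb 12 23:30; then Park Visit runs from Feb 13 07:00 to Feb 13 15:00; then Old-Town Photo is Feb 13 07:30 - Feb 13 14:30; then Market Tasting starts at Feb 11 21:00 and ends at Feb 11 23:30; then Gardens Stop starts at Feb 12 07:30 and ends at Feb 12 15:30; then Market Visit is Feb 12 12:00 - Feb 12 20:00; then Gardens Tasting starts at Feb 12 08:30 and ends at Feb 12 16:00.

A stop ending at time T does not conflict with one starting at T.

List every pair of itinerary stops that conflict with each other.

Sorted by start: Cathedral Break, Market Tasting, Gardens Stop, Gardens Tasting, Market Visit, Aquarium Lunch, Park Visit, Old-Town Photo.
Market Tasting starts before Cathedral Break ends → Cathedral Break and Market Tasting overlap.
Gardens Stop starts after Cathedral Break ends — done with Cathedral Break.
Gardens Stop starts after Market Tasting ends — done with Market Tasting.
Gardens Tasting starts before Gardens Stop ends → Gardens Stop and Gardens Tasting overlap.
Market Visit starts before Gardens Stop ends → Gardens Stop and Market Visit overlap.
Aquarium Lunch starts exactly when Gardens Stop ends (back-to-back, no overlap) — done with Gardens Stop.
Market Visit starts before Gardens Tasting ends → Gardens Tasting and Market Visit overlap.
Aquarium Lunch starts before Gardens Tasting ends → Gardens Tasting and Aquarium Lunch overlap.
Park Visit starts after Gardens Tasting ends — done with Gardens Tasting.
Aquarium Lunch starts before Market Visit ends → Market Visit and Aquarium Lunch overlap.
Park Visit starts after Market Visit ends — done with Market Visit.
Park Visit starts after Aquarium Lunch ends — done with Aquarium Lunch.
Old-Town Photo starts before Park Visit ends → Park Visit and Old-Town Photo overlap.

Aquarium Lunch & Gardens Tasting, Aquarium Lunch & Market Visit, Cathedral Break & Market Tasting, Gardens Stop & Gardens Tasting, Gardens Stop & Market Visit, Gardens Tasting & Market Visit, Old-Town Photo & Park Visit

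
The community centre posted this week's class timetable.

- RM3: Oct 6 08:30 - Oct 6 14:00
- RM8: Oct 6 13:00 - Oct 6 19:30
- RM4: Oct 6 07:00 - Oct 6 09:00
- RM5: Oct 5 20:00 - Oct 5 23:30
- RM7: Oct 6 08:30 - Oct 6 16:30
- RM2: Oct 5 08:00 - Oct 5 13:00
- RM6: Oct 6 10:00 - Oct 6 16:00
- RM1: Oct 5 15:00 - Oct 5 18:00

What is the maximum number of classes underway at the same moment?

4

Walk through starts and ends in time order (an end at T is processed before a start at T):
Oct 5 08:00 start RM2 → 1
Oct 5 13:00 end RM2 → 0
Oct 5 15:00 start RM1 → 1
Oct 5 18:00 end RM1 → 0
Oct 5 20:00 start RM5 → 1
Oct 5 23:30 end RM5 → 0
Oct 6 07:00 start RM4 → 1
Oct 6 08:30 start RM3 → 2
Oct 6 08:30 start RM7 → 3
Oct 6 09:00 end RM4 → 2
Oct 6 10:00 start RM6 → 3
Oct 6 13:00 start RM8 → 4
Oct 6 14:00 end RM3 → 3
Oct 6 16:00 end RM6 → 2
Oct 6 16:30 end RM7 → 1
Oct 6 19:30 end RM8 → 0
Peak is 4, at Oct 6 13:00 (RM3, RM6, RM7, RM8).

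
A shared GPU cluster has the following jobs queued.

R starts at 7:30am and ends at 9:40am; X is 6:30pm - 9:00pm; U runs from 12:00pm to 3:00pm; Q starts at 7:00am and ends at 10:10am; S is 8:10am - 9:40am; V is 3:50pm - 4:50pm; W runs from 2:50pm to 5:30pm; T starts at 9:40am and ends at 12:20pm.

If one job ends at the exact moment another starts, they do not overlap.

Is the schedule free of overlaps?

No

Check each pair: they overlap iff neither finishes before the other starts.
Sorted by start: Q, R, S, T, U, W, V, X.
R starts before Q ends → Q and R overlap.
That's a conflict, so the schedule is not conflict-free.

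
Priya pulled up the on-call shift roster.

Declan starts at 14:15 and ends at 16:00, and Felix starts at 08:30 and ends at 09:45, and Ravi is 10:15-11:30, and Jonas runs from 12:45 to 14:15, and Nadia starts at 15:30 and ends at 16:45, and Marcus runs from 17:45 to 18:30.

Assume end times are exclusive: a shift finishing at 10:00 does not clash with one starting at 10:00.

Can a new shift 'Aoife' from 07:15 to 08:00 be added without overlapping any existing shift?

Yes — the slot is free

Felix: starts 08:30 at or after Aoife ends 08:00 → clear.
Ravi: starts 10:15 at or after Aoife ends 08:00 → clear.
Jonas: starts 12:45 at or after Aoife ends 08:00 → clear.
Declan: starts 14:15 at or after Aoife ends 08:00 → clear.
Nadia: starts 15:30 at or after Aoife ends 08:00 → clear.
Marcus: starts 17:45 at or after Aoife ends 08:00 → clear.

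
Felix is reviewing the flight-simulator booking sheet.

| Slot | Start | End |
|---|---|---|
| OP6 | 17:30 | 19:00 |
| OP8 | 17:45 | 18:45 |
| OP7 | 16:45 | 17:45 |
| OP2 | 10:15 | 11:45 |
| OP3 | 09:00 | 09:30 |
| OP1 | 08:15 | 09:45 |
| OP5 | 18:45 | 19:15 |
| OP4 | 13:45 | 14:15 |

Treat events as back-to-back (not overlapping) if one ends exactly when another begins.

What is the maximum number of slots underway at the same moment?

2

Sweep the timeline, counting +1 at each start and −1 at each end (ends before starts at a tie):
08:15 start OP1 → 1
09:00 start OP3 → 2
09:30 end OP3 → 1
09:45 end OP1 → 0
10:15 start OP2 → 1
11:45 end OP2 → 0
13:45 start OP4 → 1
14:15 end OP4 → 0
16:45 start OP7 → 1
17:30 start OP6 → 2
17:45 end OP7 → 1
17:45 start OP8 → 2
18:45 end OP8 → 1
18:45 start OP5 → 2
19:00 end OP6 → 1
19:15 end OP5 → 0
Peak is 2, at 09:00 (OP1, OP3).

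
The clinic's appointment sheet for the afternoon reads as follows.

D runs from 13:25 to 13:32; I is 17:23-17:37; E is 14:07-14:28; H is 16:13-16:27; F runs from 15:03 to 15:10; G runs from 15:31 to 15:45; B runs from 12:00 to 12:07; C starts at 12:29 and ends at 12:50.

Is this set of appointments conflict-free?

Yes

Sorted by start: B, C, D, E, F, G, H, I.
C starts after B ends, so nothing later overlaps B either.
D starts after C ends, so nothing later overlaps C either.
E starts after D ends, so nothing later overlaps D either.
F starts after E ends, so nothing later overlaps E either.
G starts after F ends, so nothing later overlaps F either.
H starts after G ends, so nothing later overlaps G either.
I starts after H ends.
Every pair is clear; the schedule has no overlaps.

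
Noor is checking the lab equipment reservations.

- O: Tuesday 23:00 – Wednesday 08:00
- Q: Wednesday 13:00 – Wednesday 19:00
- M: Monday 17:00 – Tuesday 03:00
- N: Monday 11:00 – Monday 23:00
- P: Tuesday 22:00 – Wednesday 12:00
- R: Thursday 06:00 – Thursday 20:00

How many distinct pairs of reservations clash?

Sorted by start: N, M, P, O, Q, R.
M starts before N ends → N and M overlap.
P starts after N ends; N is clear from here.
P starts after M ends; M is clear from here.
O starts before P ends → P and O overlap.
Q starts after P ends; P is clear from here.
Q starts after O ends; O is clear from here.
R starts after Q ends.
Overlapping pairs: M & N, O & P — 2 in total.

2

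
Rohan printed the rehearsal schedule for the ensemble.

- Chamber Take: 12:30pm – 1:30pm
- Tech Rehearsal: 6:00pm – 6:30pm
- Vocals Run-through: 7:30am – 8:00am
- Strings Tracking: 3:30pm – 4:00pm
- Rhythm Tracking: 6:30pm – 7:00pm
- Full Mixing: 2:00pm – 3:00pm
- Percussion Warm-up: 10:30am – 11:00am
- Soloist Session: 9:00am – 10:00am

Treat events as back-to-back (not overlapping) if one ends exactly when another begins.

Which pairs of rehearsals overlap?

Sorted by start: Vocals Run-through, Soloist Session, Percussion Warm-up, Chamber Take, Full Mixing, Strings Tracking, Tech Rehearsal, Rhythm Tracking.
Soloist Session starts after Vocals Run-through ends — done with Vocals Run-through.
Percussion Warm-up starts after Soloist Session ends — done with Soloist Session.
Chamber Take starts after Percussion Warm-up ends — done with Percussion Warm-up.
Full Mixing starts after Chamber Take ends — done with Chamber Take.
Strings Tracking starts after Full Mixing ends — done with Full Mixing.
Tech Rehearsal starts after Strings Tracking ends — done with Strings Tracking.
Rhythm Tracking starts exactly when Tech Rehearsal ends (back-to-back, no overlap).

no conflicts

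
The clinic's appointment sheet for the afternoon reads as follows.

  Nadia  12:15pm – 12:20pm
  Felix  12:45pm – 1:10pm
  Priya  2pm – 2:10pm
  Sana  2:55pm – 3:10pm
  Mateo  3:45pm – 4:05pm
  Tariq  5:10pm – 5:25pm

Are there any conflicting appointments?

Sorted by start: Nadia, Felix, Priya, Sana, Mateo, Tariq.
Felix starts after Nadia ends, so nothing later overlaps Nadia either.
Priya starts after Felix ends, so nothing later overlaps Felix either.
Sana starts after Priya ends, so nothing later overlaps Priya either.
Mateo starts after Sana ends, so nothing later overlaps Sana either.
Tariq starts after Mateo ends.
Every pair is clear; the schedule has no overlaps.

No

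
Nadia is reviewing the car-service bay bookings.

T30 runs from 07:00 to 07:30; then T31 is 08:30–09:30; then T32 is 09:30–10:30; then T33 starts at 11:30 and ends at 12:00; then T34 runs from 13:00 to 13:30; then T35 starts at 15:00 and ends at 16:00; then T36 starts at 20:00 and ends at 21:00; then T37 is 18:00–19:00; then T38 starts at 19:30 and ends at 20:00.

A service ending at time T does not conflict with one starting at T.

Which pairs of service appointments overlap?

Sorted by start: T30, T31, T32, T33, T34, T35, T37, T38, T36.
T31 starts after T30 ends — done with T30.
T32 starts exactly when T31 ends (back-to-back, no overlap) — done with T31.
T33 starts after T32 ends — done with T32.
T34 starts after T33 ends — done with T33.
T35 starts after T34 ends — done with T34.
T37 starts after T35 ends — done with T35.
T38 starts after T37 ends — done with T37.
T36 starts exactly when T38 ends (back-to-back, no overlap).

none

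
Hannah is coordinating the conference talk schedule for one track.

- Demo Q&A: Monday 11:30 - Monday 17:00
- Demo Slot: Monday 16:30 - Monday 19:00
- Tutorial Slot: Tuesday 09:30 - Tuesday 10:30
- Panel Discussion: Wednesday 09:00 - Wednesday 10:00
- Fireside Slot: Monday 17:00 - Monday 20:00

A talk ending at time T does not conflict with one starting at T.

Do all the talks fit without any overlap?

No

Sorted by start: Demo Q&A, Demo Slot, Fireside Slot, Tutorial Slot, Panel Discussion.
Demo Slot starts before Demo Q&A ends → Demo Q&A and Demo Slot overlap.
That's a conflict, so the schedule is not conflict-free.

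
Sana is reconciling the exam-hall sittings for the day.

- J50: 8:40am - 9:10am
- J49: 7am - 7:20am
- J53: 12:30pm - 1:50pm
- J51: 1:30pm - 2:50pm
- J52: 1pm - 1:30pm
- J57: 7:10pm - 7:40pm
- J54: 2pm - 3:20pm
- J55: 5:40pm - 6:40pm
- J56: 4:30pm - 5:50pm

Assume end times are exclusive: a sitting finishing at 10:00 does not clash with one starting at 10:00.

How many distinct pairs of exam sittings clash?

Sorted by start: J49, J50, J53, J52, J51, J54, J56, J55, J57.
J50 starts after J49 ends — done with J49.
J53 starts after J50 ends — done with J50.
J52 starts before J53 ends → J53 and J52 overlap.
J51 starts before J53 ends → J53 and J51 overlap.
J54 starts after J53 ends — done with J53.
J51 starts exactly when J52 ends (back-to-back, no overlap) — done with J52.
J54 starts before J51 ends → J51 and J54 overlap.
J56 starts after J51 ends — done with J51.
J56 starts after J54 ends — done with J54.
J55 starts before J56 ends → J56 and J55 overlap.
J57 starts after J56 ends.
J57 starts after J55 ends.
Overlapping pairs: J51 & J53, J51 & J54, J52 & J53, J55 & J56 — 4 in total.

4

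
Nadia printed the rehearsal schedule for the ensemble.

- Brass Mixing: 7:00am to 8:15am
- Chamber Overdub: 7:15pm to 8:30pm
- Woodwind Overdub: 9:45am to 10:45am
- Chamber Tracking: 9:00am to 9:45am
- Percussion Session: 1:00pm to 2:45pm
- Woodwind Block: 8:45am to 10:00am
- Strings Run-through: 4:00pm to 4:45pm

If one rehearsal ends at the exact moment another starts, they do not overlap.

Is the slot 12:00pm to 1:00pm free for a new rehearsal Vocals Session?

Brass Mixing: ends 8:15am at or before Vocals Session starts 12:00pm → clear.
Woodwind Block: ends 10:00am at or before Vocals Session starts 12:00pm → clear.
Chamber Tracking: ends 9:45am at or before Vocals Session starts 12:00pm → clear.
Woodwind Overdub: ends 10:45am at or before Vocals Session starts 12:00pm → clear.
Percussion Session: starts 1:00pm at or after Vocals Session ends 1:00pm → clear.
Strings Run-through: starts 4:00pm at or after Vocals Session ends 1:00pm → clear.
Chamber Overdub: starts 7:15pm at or after Vocals Session ends 1:00pm → clear.

Yes — the slot is free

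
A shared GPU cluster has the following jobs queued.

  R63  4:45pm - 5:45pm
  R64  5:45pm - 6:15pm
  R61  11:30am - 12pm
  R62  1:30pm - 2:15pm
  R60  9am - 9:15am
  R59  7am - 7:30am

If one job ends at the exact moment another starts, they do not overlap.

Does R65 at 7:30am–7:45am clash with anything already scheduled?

R59: ends 7:30am at or before R65 starts 7:30am → clear.
R60: starts 9am at or after R65 ends 7:45am → clear.
R61: starts 11:30am at or after R65 ends 7:45am → clear.
R62: starts 1:30pm at or after R65 ends 7:45am → clear.
R63: starts 4:45pm at or after R65 ends 7:45am → clear.
R64: starts 5:45pm at or after R65 ends 7:45am → clear.

No — it doesn't clash with anything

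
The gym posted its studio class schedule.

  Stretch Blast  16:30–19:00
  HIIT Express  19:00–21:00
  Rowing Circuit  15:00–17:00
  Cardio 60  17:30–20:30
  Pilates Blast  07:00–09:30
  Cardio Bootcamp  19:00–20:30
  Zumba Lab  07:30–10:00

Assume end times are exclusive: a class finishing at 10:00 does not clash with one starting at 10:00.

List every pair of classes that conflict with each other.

Sorted by start: Pilates Blast, Zumba Lab, Rowing Circuit, Stretch Blast, Cardio 60, Cardio Bootcamp, HIIT Express.
Zumba Lab starts before Pilates Blast ends → Pilates Blast and Zumba Lab overlap.
Rowing Circuit starts after Pilates Blast ends, so nothing later overlaps Pilates Blast either.
Rowing Circuit starts after Zumba Lab ends, so nothing later overlaps Zumba Lab either.
Stretch Blast starts before Rowing Circuit ends → Rowing Circuit and Stretch Blast overlap.
Cardio 60 starts after Rowing Circuit ends, so nothing later overlaps Rowing Circuit either.
Cardio 60 starts before Stretch Blast ends → Stretch Blast and Cardio 60 overlap.
Cardio Bootcamp starts exactly when Stretch Blast ends (back-to-back, no overlap), so nothing later overlaps Stretch Blast either.
Cardio Bootcamp starts before Cardio 60 ends → Cardio 60 and Cardio Bootcamp overlap.
HIIT Express starts before Cardio 60 ends → Cardio 60 and HIIT Express overlap.
HIIT Express starts before Cardio Bootcamp ends → Cardio Bootcamp and HIIT Express overlap.

Cardio 60 & Cardio Bootcamp, Cardio 60 & HIIT Express, Cardio 60 & Stretch Blast, Cardio Bootcamp & HIIT Express, Pilates Blast & Zumba Lab, Rowing Circuit & Stretch Blast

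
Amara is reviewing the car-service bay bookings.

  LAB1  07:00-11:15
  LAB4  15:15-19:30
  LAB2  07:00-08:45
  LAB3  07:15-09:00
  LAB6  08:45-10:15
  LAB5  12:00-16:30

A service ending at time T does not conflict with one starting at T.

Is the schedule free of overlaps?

No

Sorted by start: LAB1, LAB2, LAB3, LAB6, LAB5, LAB4.
LAB2 starts before LAB1 ends → LAB1 and LAB2 overlap.
That's a conflict, so the schedule is not conflict-free.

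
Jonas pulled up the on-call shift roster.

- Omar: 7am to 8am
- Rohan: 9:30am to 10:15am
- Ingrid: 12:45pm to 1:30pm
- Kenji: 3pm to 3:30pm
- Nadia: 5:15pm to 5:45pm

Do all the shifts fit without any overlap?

Yes

Sorted by start: Omar, Rohan, Ingrid, Kenji, Nadia.
Rohan starts after Omar ends, so nothing later overlaps Omar either.
Ingrid starts after Rohan ends, so nothing later overlaps Rohan either.
Kenji starts after Ingrid ends, so nothing later overlaps Ingrid either.
Nadia starts after Kenji ends.
Every pair is clear; the schedule has no overlaps.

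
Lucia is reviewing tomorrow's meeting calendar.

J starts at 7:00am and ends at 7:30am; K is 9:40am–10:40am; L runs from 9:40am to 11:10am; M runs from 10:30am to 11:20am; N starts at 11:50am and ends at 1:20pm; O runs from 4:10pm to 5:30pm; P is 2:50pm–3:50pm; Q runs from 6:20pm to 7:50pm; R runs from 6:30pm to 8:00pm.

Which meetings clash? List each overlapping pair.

K & L, K & M, L & M, Q & R

Sorted by start: J, K, L, M, N, P, O, Q, R.
K starts after J ends; J is clear from here.
L starts before K ends → K and L overlap.
M starts before K ends → K and M overlap.
N starts after K ends; K is clear from here.
M starts before L ends → L and M overlap.
N starts after L ends; L is clear from here.
N starts after M ends; M is clear from here.
P starts after N ends; N is clear from here.
O starts after P ends; P is clear from here.
Q starts after O ends; O is clear from here.
R starts before Q ends → Q and R overlap.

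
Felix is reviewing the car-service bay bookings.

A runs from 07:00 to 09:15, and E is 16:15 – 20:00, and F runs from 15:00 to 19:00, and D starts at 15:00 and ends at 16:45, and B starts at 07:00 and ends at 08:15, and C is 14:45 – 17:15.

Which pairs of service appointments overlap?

A & B, C & D, C & E, C & F, D & E, D & F, E & F

Sorted by start: A, B, C, D, F, E.
B starts before A ends → A and B overlap.
C starts after A ends; A is clear from here.
C starts after B ends; B is clear from here.
D starts before C ends → C and D overlap.
F starts before C ends → C and F overlap.
E starts before C ends → C and E overlap.
F starts before D ends → D and F overlap.
E starts before D ends → D and E overlap.
E starts before F ends → F and E overlap.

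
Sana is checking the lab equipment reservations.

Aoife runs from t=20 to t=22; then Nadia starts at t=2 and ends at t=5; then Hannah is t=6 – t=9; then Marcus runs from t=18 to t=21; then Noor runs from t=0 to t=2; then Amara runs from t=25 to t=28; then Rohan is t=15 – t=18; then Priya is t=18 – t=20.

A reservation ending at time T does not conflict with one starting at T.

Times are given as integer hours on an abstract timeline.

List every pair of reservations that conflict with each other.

Aoife & Marcus, Marcus & Priya

Sorted by start: Noor, Nadia, Hannah, Rohan, Priya, Marcus, Aoife, Amara.
Nadia starts exactly when Noor ends (back-to-back, no overlap); Noor is clear from here.
Hannah starts after Nadia ends; Nadia is clear from here.
Rohan starts after Hannah ends; Hannah is clear from here.
Priya starts exactly when Rohan ends (back-to-back, no overlap); Rohan is clear from here.
Marcus starts before Priya ends → Priya and Marcus overlap.
Aoife starts exactly when Priya ends (back-to-back, no overlap); Priya is clear from here.
Aoife starts before Marcus ends → Marcus and Aoife overlap.
Amara starts after Marcus ends.
Amara starts after Aoife ends.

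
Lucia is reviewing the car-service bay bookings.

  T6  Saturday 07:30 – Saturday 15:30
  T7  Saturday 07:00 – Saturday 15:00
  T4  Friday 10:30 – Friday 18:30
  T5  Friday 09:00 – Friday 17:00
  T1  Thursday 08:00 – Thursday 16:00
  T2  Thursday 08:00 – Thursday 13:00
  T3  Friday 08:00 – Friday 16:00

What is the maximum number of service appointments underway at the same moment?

3

Sweep the timeline, counting +1 at each start and −1 at each end (ends before starts at a tie):
Thursday 08:00 start T1 → 1
Thursday 08:00 start T2 → 2
Thursday 13:00 end T2 → 1
Thursday 16:00 end T1 → 0
Friday 08:00 start T3 → 1
Friday 09:00 start T5 → 2
Friday 10:30 start T4 → 3
Friday 16:00 end T3 → 2
Friday 17:00 end T5 → 1
Friday 18:30 end T4 → 0
Saturday 07:00 start T7 → 1
Saturday 07:30 start T6 → 2
Saturday 15:00 end T7 → 1
Saturday 15:30 end T6 → 0
Peak is 3, at Friday 10:30 (T3, T4, T5).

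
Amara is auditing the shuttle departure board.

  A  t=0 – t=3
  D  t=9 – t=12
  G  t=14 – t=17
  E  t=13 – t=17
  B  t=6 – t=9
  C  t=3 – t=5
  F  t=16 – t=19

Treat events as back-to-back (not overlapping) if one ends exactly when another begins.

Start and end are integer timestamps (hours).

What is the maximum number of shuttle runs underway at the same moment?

Walk through starts and ends in time order (an end at T is processed before a start at T):
t=0 start A → 1
t=3 end A → 0
t=3 start C → 1
t=5 end C → 0
t=6 start B → 1
t=9 end B → 0
t=9 start D → 1
t=12 end D → 0
t=13 start E → 1
t=14 start G → 2
t=16 start F → 3
t=17 end E → 2
t=17 end G → 1
t=19 end F → 0
Peak is 3, at t=16 (E, F, G).

3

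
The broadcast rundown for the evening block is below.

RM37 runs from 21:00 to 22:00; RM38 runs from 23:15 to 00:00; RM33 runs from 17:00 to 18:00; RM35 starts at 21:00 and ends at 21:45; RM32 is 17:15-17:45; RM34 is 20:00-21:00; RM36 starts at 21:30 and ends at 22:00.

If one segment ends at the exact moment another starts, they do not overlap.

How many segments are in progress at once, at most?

3

Sweep the timeline, counting +1 at each start and −1 at each end (ends before starts at a tie):
17:00 start RM33 → 1
17:15 start RM32 → 2
17:45 end RM32 → 1
18:00 end RM33 → 0
20:00 start RM34 → 1
21:00 end RM34 → 0
21:00 start RM35 → 1
21:00 start RM37 → 2
21:30 start RM36 → 3
21:45 end RM35 → 2
22:00 end RM36 → 1
22:00 end RM37 → 0
23:15 start RM38 → 1
00:00 end RM38 → 0
Peak is 3, at 21:30 (RM35, RM36, RM37).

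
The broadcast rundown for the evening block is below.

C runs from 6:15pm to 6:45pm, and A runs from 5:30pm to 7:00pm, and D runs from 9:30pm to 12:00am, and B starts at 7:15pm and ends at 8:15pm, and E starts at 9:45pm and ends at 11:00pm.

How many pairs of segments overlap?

Check each pair: they overlap iff neither finishes before the other starts.
Sorted by start: A, C, B, D, E.
C starts before A ends → A and C overlap.
B starts after A ends; A is clear from here.
B starts after C ends; C is clear from here.
D starts after B ends; B is clear from here.
E starts before D ends → D and E overlap.
Overlapping pairs: A & C, D & E — 2 in total.

2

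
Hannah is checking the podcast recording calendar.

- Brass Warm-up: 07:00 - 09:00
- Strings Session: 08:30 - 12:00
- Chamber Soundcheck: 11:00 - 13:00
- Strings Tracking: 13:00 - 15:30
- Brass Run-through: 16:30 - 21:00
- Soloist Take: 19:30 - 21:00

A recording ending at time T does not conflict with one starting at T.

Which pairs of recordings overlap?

Brass Run-through & Soloist Take, Brass Warm-up & Strings Session, Chamber Soundcheck & Strings Session

Sorted by start: Brass Warm-up, Strings Session, Chamber Soundcheck, Strings Tracking, Brass Run-through, Soloist Take.
Strings Session starts before Brass Warm-up ends → Brass Warm-up and Strings Session overlap.
Chamber Soundcheck starts after Brass Warm-up ends, so nothing later overlaps Brass Warm-up either.
Chamber Soundcheck starts before Strings Session ends → Strings Session and Chamber Soundcheck overlap.
Strings Tracking starts after Strings Session ends, so nothing later overlaps Strings Session either.
Strings Tracking starts exactly when Chamber Soundcheck ends (back-to-back, no overlap), so nothing later overlaps Chamber Soundcheck either.
Brass Run-through starts after Strings Tracking ends, so nothing later overlaps Strings Tracking either.
Soloist Take starts before Brass Run-through ends → Brass Run-through and Soloist Take overlap.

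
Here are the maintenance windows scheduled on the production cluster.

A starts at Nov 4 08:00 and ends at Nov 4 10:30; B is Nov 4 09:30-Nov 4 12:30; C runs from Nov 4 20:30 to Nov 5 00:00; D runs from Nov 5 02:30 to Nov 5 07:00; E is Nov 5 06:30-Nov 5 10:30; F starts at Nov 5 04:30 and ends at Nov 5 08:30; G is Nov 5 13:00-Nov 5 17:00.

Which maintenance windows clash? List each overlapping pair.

A & B, D & E, D & F, E & F

Check each pair: they overlap iff neither finishes before the other starts.
Sorted by start: A, B, C, D, F, E, G.
B starts before A ends → A and B overlap.
C starts after A ends, so A has no further overlaps.
C starts after B ends, so B has no further overlaps.
D starts after C ends, so C has no further overlaps.
F starts before D ends → D and F overlap.
E starts before D ends → D and E overlap.
G starts after D ends.
E starts before F ends → F and E overlap.
G starts after F ends.
G starts after E ends.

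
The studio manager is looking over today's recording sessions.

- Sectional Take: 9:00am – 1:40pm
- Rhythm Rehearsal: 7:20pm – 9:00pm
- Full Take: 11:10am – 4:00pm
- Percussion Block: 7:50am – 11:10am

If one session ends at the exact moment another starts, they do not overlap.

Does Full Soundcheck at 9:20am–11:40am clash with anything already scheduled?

Percussion Block: starts 7:50am before Full Soundcheck ends 11:40am, and ends 11:10am after Full Soundcheck starts 9:20am → overlap.
Sectional Take: starts 9:00am before Full Soundcheck ends 11:40am, and ends 1:40pm after Full Soundcheck starts 9:20am → overlap.
Full Take: starts 11:10am before Full Soundcheck ends 11:40am, and ends 4:00pm after Full Soundcheck starts 9:20am → overlap.
Rhythm Rehearsal: starts 7:20pm at or after Full Soundcheck ends 11:40am → clear.
Full Soundcheck overlaps Sectional Take, Full Take, Percussion Block.

Yes — it overlaps Full Take, Percussion Block, Sectional Take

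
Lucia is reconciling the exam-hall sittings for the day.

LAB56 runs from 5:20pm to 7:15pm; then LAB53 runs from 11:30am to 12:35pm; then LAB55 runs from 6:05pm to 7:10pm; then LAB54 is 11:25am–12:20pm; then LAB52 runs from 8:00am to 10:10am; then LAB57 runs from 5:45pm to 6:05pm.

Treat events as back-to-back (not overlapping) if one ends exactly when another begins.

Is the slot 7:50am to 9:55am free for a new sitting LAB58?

LAB52: starts 8:00am before LAB58 ends 9:55am, and ends 10:10am after LAB58 starts 7:50am → overlap.
LAB54: starts 11:25am at or after LAB58 ends 9:55am → clear.
LAB53: starts 11:30am at or after LAB58 ends 9:55am → clear.
LAB56: starts 5:20pm at or after LAB58 ends 9:55am → clear.
LAB57: starts 5:45pm at or after LAB58 ends 9:55am → clear.
LAB55: starts 6:05pm at or after LAB58 ends 9:55am → clear.
LAB58 overlaps LAB52.

No — it overlaps LAB52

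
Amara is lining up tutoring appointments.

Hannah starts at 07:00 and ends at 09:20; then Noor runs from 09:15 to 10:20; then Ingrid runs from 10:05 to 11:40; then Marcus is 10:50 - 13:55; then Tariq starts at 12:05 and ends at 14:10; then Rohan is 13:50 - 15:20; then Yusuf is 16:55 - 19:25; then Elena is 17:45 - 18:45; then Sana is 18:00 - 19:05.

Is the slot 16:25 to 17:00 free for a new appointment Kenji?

No — it overlaps Yusuf

Hannah: ends 09:20 at or before Kenji starts 16:25 → clear.
Noor: ends 10:20 at or before Kenji starts 16:25 → clear.
Ingrid: ends 11:40 at or before Kenji starts 16:25 → clear.
Marcus: ends 13:55 at or before Kenji starts 16:25 → clear.
Tariq: ends 14:10 at or before Kenji starts 16:25 → clear.
Rohan: ends 15:20 at or before Kenji starts 16:25 → clear.
Yusuf: starts 16:55 before Kenji ends 17:00, and ends 19:25 after Kenji starts 16:25 → overlap.
Elena: starts 17:45 at or after Kenji ends 17:00 → clear.
Sana: starts 18:00 at or after Kenji ends 17:00 → clear.
Kenji overlaps Yusuf.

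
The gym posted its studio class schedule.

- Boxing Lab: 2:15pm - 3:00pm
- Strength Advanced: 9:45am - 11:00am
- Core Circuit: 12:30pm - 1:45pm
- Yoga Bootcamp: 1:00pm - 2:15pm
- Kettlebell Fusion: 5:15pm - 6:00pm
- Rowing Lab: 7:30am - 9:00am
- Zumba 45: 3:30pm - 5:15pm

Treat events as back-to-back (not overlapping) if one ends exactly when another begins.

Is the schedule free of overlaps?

Sorted by start: Rowing Lab, Strength Advanced, Core Circuit, Yoga Bootcamp, Boxing Lab, Zumba 45, Kettlebell Fusion.
Strength Advanced starts after Rowing Lab ends, so nothing later overlaps Rowing Lab either.
Core Circuit starts after Strength Advanced ends, so nothing later overlaps Strength Advanced either.
Yoga Bootcamp starts before Core Circuit ends → Core Circuit and Yoga Bootcamp overlap.
That's a conflict, so the schedule is not conflict-free.

No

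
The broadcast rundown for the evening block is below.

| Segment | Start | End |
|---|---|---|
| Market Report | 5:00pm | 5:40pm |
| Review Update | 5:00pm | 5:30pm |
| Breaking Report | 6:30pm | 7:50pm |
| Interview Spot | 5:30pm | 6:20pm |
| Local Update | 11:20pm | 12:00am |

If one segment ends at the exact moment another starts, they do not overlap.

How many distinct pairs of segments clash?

2

Sorted by start: Market Report, Review Update, Interview Spot, Breaking Report, Local Update.
Review Update starts before Market Report ends → Market Report and Review Update overlap.
Interview Spot starts before Market Report ends → Market Report and Interview Spot overlap.
Breaking Report starts after Market Report ends — done with Market Report.
Interview Spot starts exactly when Review Update ends (back-to-back, no overlap) — done with Review Update.
Breaking Report starts after Interview Spot ends — done with Interview Spot.
Local Update starts after Breaking Report ends.
Overlapping pairs: Interview Spot & Market Report, Market Report & Review Update — 2 in total.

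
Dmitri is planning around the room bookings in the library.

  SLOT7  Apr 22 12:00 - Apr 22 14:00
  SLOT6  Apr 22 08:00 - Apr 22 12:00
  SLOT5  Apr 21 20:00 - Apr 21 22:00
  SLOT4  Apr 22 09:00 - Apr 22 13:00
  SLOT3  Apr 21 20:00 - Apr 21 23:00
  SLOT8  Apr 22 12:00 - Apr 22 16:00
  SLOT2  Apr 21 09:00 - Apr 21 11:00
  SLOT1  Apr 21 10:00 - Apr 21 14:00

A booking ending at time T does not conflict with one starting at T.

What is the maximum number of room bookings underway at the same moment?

3

Sort all start/end points and keep a running count:
Apr 21 09:00 start SLOT2 → 1
Apr 21 10:00 start SLOT1 → 2
Apr 21 11:00 end SLOT2 → 1
Apr 21 14:00 end SLOT1 → 0
Apr 21 20:00 start SLOT3 → 1
Apr 21 20:00 start SLOT5 → 2
Apr 21 22:00 end SLOT5 → 1
Apr 21 23:00 end SLOT3 → 0
Apr 22 08:00 start SLOT6 → 1
Apr 22 09:00 start SLOT4 → 2
Apr 22 12:00 end SLOT6 → 1
Apr 22 12:00 start SLOT7 → 2
Apr 22 12:00 start SLOT8 → 3
Apr 22 13:00 end SLOT4 → 2
Apr 22 14:00 end SLOT7 → 1
Apr 22 16:00 end SLOT8 → 0
Peak is 3, at Apr 22 12:00 (SLOT4, SLOT7, SLOT8).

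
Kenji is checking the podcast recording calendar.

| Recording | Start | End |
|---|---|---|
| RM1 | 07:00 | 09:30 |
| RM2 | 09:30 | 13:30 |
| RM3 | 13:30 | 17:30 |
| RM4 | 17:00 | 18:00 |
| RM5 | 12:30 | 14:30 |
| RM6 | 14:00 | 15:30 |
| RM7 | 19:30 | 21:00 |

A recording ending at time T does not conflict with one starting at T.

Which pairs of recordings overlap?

Sorted by start: RM1, RM2, RM5, RM3, RM6, RM4, RM7.
RM2 starts exactly when RM1 ends (back-to-back, no overlap); RM1 is clear from here.
RM5 starts before RM2 ends → RM2 and RM5 overlap.
RM3 starts exactly when RM2 ends (back-to-back, no overlap); RM2 is clear from here.
RM3 starts before RM5 ends → RM5 and RM3 overlap.
RM6 starts before RM5 ends → RM5 and RM6 overlap.
RM4 starts after RM5 ends; RM5 is clear from here.
RM6 starts before RM3 ends → RM3 and RM6 overlap.
RM4 starts before RM3 ends → RM3 and RM4 overlap.
RM7 starts after RM3 ends.
RM4 starts after RM6 ends; RM6 is clear from here.
RM7 starts after RM4 ends.

RM2 & RM5, RM3 & RM4, RM3 & RM5, RM3 & RM6, RM5 & RM6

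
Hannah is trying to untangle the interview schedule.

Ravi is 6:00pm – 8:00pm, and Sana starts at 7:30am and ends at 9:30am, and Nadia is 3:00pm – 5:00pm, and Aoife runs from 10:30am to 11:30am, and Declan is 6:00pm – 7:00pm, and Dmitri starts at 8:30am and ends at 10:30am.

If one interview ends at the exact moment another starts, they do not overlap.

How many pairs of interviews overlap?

Check each pair: they overlap iff neither finishes before the other starts.
Sorted by start: Sana, Dmitri, Aoife, Nadia, Ravi, Declan.
Dmitri starts before Sana ends → Sana and Dmitri overlap.
Aoife starts after Sana ends, so Sana has no further overlaps.
Aoife starts exactly when Dmitri ends (back-to-back, no overlap), so Dmitri has no further overlaps.
Nadia starts after Aoife ends, so Aoife has no further overlaps.
Ravi starts after Nadia ends, so Nadia has no further overlaps.
Declan starts before Ravi ends → Ravi and Declan overlap.
Overlapping pairs: Declan & Ravi, Dmitri & Sana — 2 in total.

2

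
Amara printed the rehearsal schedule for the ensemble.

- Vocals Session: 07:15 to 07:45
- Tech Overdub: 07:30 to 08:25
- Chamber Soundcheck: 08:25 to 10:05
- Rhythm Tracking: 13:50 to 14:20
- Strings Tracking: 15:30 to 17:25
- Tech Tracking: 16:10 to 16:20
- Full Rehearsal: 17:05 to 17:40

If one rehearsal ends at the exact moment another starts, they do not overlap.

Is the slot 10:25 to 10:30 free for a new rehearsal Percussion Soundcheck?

Vocals Session: ends 07:45 at or before Percussion Soundcheck starts 10:25 → clear.
Tech Overdub: ends 08:25 at or before Percussion Soundcheck starts 10:25 → clear.
Chamber Soundcheck: ends 10:05 at or before Percussion Soundcheck starts 10:25 → clear.
Rhythm Tracking: starts 13:50 at or after Percussion Soundcheck ends 10:30 → clear.
Strings Tracking: starts 15:30 at or after Percussion Soundcheck ends 10:30 → clear.
Tech Tracking: starts 16:10 at or after Percussion Soundcheck ends 10:30 → clear.
Full Rehearsal: starts 17:05 at or after Percussion Soundcheck ends 10:30 → clear.

Yes — the slot is free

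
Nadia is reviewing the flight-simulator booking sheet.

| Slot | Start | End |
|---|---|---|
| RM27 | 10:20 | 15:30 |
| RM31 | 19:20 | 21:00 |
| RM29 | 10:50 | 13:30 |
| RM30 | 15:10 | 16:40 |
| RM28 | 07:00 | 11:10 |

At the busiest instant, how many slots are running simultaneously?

3

Sort all start/end points and keep a running count:
07:00 start RM28 → 1
10:20 start RM27 → 2
10:50 start RM29 → 3
11:10 end RM28 → 2
13:30 end RM29 → 1
15:10 start RM30 → 2
15:30 end RM27 → 1
16:40 end RM30 → 0
19:20 start RM31 → 1
21:00 end RM31 → 0
Peak is 3, at 10:50 (RM27, RM28, RM29).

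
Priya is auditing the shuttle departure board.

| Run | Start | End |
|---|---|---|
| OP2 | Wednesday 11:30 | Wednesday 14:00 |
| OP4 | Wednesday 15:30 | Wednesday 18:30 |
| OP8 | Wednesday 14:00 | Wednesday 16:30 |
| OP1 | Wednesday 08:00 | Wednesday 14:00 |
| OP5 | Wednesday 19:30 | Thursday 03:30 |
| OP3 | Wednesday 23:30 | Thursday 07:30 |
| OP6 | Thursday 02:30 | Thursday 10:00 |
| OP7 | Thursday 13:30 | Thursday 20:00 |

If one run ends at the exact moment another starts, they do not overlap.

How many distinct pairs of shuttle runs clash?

5

Sorted by start: OP1, OP2, OP8, OP4, OP5, OP3, OP6, OP7.
OP2 starts before OP1 ends → OP1 and OP2 overlap.
OP8 starts exactly when OP1 ends (back-to-back, no overlap) — done with OP1.
OP8 starts exactly when OP2 ends (back-to-back, no overlap) — done with OP2.
OP4 starts before OP8 ends → OP8 and OP4 overlap.
OP5 starts after OP8 ends — done with OP8.
OP5 starts after OP4 ends — done with OP4.
OP3 starts before OP5 ends → OP5 and OP3 overlap.
OP6 starts before OP5 ends → OP5 and OP6 overlap.
OP7 starts after OP5 ends.
OP6 starts before OP3 ends → OP3 and OP6 overlap.
OP7 starts after OP3 ends.
OP7 starts after OP6 ends.
Overlapping pairs: OP1 & OP2, OP3 & OP5, OP3 & OP6, OP4 & OP8, OP5 & OP6 — 5 in total.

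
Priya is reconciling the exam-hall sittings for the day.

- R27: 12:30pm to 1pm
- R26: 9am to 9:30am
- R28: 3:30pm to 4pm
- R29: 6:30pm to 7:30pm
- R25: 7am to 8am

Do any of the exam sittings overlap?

No

Two intervals overlap when each starts before the other ends.
Sorted by start: R25, R26, R27, R28, R29.
R26 starts after R25 ends, so R25 has no further overlaps.
R27 starts after R26 ends, so R26 has no further overlaps.
R28 starts after R27 ends, so R27 has no further overlaps.
R29 starts after R28 ends.
Every pair is clear; the schedule has no overlaps.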